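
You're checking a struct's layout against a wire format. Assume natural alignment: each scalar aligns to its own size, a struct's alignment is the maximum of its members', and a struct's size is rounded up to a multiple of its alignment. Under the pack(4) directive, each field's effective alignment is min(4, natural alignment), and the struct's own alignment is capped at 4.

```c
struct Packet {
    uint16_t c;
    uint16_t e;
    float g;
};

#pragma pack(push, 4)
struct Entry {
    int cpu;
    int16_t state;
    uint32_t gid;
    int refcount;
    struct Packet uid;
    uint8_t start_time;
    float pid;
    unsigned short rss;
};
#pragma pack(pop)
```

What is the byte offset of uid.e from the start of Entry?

18

Packet: 0..2  c  (2B, 2-aligned); 2..4  e  (2B, 2-aligned); 4..8  g  (4B, 4-aligned); sizeof = 8, alignof = 4
0..4  cpu  (4B, 4-aligned)
4..6  state  (2B, 2-aligned)
6..8  -- padding (2B)
8..12  gid  (4B, 4-aligned)
12..16  refcount  (4B, 4-aligned)
16..24  uid  (8B, 4-aligned)
within Packet: e at 2
16 + 2 = 18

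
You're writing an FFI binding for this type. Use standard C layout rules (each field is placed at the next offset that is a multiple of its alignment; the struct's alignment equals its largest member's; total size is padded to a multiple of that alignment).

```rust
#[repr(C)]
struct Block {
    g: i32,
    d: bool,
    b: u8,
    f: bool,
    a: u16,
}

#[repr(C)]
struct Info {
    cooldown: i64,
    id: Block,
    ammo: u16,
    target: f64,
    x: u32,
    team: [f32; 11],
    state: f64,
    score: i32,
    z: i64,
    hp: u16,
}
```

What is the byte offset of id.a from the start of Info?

Block: 0..4  g  (4B, 4-aligned); 4..5  d  (1B, 1-aligned); 5..6  b  (1B, 1-aligned); 6..7  f  (1B, 1-aligned); 7..8  -- padding (1B); 8..10  a  (2B, 2-aligned); 10..12  -- tail padding (2B); sizeof = 12, alignof = 4
0..8  cooldown  (8B, 8-aligned)
8..20  id  (12B, 4-aligned)
within Block: a at 8
8 + 8 = 16

16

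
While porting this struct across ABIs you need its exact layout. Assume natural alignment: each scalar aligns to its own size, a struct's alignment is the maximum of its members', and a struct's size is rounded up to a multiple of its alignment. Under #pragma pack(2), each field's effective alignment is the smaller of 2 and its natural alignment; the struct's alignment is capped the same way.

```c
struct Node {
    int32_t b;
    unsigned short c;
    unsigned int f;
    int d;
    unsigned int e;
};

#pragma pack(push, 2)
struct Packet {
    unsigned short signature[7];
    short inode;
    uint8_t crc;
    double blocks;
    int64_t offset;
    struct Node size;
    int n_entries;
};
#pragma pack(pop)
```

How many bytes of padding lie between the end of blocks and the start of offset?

Node: @0: b [4B, align 4] → 4; @4: c [2B, align 2] → 6; +2 pad (align 4); @8: f [4B, align 4] → 12; @12: d [4B, align 4] → 16; @16: e [4B, align 4] → 20; size 20, align 4
@0: signature [14B, align 2] → 14
@14: inode [2B, align 2] → 16
@16: crc [1B, align 1] → 17
+1 pad (align 2)
@18: blocks [8B, align 2] → 26
@26: offset [8B, align 2] → 34

0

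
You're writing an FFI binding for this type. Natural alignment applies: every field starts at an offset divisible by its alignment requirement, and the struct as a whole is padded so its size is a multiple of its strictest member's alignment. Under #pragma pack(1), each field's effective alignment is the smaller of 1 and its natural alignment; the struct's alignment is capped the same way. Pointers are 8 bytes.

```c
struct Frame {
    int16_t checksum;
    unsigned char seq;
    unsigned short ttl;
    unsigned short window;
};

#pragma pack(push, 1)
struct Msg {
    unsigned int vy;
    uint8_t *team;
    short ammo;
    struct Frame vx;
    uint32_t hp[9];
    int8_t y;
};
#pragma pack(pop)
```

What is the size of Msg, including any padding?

Frame: @0: checksum [2B, align 2] → 2; @2: seq [1B, align 1] → 3; +1 pad (align 2); @4: ttl [2B, align 2] → 6; @6: window [2B, align 2] → 8; size 8, align 2
@0: vy [4B, align 1] → 4
@4: team [8B, align 1] → 12
@12: ammo [2B, align 1] → 14
@14: vx [8B, align 1] → 22
@22: hp [36B, align 1] → 58
@58: y [1B, align 1] → 59
size 59, align 1

59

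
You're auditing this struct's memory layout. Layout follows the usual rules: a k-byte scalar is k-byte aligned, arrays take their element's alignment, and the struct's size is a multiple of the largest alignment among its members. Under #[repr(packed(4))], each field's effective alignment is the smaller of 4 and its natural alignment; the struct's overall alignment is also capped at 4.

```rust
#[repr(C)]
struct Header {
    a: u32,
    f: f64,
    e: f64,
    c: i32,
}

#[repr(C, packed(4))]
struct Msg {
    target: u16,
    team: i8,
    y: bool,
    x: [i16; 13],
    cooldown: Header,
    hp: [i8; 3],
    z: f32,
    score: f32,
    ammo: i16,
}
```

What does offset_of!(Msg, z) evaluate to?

68

Header: @0: a [4B, align 4] → 4; +4 pad (align 8); @8: f [8B, align 8] → 16; @16: e [8B, align 8] → 24; @24: c [4B, align 4] → 28; +4 tail pad (align 8); size 32, align 8
@0: target [2B, align 2] → 2
@2: team [1B, align 1] → 3
@3: y [1B, align 1] → 4
@4: x [26B, align 2] → 30
+2 pad (align 4)
@32: cooldown [32B, align 4] → 64
@64: hp [3B, align 1] → 67
+1 pad (align 4)
@68: z [4B, align 4] → 72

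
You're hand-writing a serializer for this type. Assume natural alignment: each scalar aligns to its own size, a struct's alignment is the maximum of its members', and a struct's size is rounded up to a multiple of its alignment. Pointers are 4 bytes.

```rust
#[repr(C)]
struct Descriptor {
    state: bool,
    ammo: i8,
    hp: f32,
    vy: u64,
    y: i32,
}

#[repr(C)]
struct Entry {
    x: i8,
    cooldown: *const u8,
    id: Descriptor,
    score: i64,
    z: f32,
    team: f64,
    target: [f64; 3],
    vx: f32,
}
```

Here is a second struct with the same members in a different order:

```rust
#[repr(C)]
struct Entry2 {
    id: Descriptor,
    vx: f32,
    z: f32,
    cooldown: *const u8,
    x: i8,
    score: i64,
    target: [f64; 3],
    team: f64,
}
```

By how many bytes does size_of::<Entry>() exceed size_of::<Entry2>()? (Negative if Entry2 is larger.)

8

Descriptor: state at 0 (size 1, align 1) → ends 1; ammo at 1 (size 1, align 1) → ends 2; pad 2 to align 4 for hp; hp at 4 (size 4, align 4) → ends 8; vy at 8 (size 8, align 8) → ends 16; y at 16 (size 4, align 4) → ends 20; tail pad 4 to reach multiple of 8; total 24 bytes, alignment 8
x at 0 (size 1, align 1) → ends 1
pad 3 to align 4 for cooldown
cooldown at 4 (size 4, align 4) → ends 8
id at 8 (size 24, align 8) → ends 32
score at 32 (size 8, align 8) → ends 40
z at 40 (size 4, align 4) → ends 44
pad 4 to align 8 for team
team at 48 (size 8, align 8) → ends 56
target at 56 (size 24, align 8) → ends 80
vx at 80 (size 4, align 4) → ends 84
tail pad 4 to reach multiple of 8
total 88 bytes, alignment 8
— Entry2 —
id at 0 (size 24, align 8) → ends 24
vx at 24 (size 4, align 4) → ends 28
z at 28 (size 4, align 4) → ends 32
cooldown at 32 (size 4, align 4) → ends 36
x at 36 (size 1, align 1) → ends 37
pad 3 to align 8 for score
score at 40 (size 8, align 8) → ends 48
target at 48 (size 24, align 8) → ends 72
team at 72 (size 8, align 8) → ends 80
total 80 bytes, alignment 8
88 − 80 = 8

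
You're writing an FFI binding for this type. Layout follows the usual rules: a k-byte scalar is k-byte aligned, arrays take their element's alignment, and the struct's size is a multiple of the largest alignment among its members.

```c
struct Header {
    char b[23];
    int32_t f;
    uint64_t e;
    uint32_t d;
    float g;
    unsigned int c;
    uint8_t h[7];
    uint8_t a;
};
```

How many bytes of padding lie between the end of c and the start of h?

@0: b [23B, align 1] → 23
+1 pad (align 4)
@24: f [4B, align 4] → 28
+4 pad (align 8)
@32: e [8B, align 8] → 40
@40: d [4B, align 4] → 44
@44: g [4B, align 4] → 48
@48: c [4B, align 4] → 52
@52: h [7B, align 1] → 59

0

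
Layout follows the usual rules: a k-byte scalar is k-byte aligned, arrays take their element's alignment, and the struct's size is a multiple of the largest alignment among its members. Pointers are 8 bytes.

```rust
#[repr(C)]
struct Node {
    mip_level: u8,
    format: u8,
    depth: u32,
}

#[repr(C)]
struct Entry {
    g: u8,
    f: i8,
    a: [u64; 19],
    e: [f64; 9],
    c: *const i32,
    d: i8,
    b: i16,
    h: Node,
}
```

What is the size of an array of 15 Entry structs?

Node: @0: mip_level [1B, align 1] → 1; @1: format [1B, align 1] → 2; +2 pad (align 4); @4: depth [4B, align 4] → 8; size 8, align 4
@0: g [1B, align 1] → 1
@1: f [1B, align 1] → 2
+6 pad (align 8)
@8: a [152B, align 8] → 160
@160: e [72B, align 8] → 232
@232: c [8B, align 8] → 240
@240: d [1B, align 1] → 241
+1 pad (align 2)
@242: b [2B, align 2] → 244
@244: h [8B, align 4] → 252
+4 tail pad (align 8)
size 256, align 8
array of 15: 15 × 256 = 3840

3840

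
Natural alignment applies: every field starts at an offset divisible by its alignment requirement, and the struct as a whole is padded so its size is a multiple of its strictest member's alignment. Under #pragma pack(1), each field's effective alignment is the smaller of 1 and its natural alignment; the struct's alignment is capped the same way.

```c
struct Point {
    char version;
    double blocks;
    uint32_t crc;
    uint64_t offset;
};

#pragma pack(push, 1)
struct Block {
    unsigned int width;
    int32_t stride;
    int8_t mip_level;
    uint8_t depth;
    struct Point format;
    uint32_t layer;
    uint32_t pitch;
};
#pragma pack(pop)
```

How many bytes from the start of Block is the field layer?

Point: @0: version [1B, align 1] → 1; +7 pad (align 8); @8: blocks [8B, align 8] → 16; @16: crc [4B, align 4] → 20; +4 pad (align 8); @24: offset [8B, align 8] → 32; size 32, align 8
@0: width [4B, align 1] → 4
@4: stride [4B, align 1] → 8
@8: mip_level [1B, align 1] → 9
@9: depth [1B, align 1] → 10
@10: format [32B, align 1] → 42
@42: layer [4B, align 1] → 46

42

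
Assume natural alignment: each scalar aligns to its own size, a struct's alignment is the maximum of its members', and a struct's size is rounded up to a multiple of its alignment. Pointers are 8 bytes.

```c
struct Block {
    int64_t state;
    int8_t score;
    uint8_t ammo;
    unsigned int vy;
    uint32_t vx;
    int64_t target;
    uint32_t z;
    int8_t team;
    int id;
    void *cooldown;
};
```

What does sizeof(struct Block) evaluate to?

0..8  state  (8B, 8-aligned)
8..9  score  (1B, 1-aligned)
9..10  ammo  (1B, 1-aligned)
10..12  -- padding (2B)
12..16  vy  (4B, 4-aligned)
16..20  vx  (4B, 4-aligned)
20..24  -- padding (4B)
24..32  target  (8B, 8-aligned)
32..36  z  (4B, 4-aligned)
36..37  team  (1B, 1-aligned)
37..40  -- padding (3B)
40..44  id  (4B, 4-aligned)
44..48  -- padding (4B)
48..56  cooldown  (8B, 8-aligned)
sizeof = 56, alignof = 8

56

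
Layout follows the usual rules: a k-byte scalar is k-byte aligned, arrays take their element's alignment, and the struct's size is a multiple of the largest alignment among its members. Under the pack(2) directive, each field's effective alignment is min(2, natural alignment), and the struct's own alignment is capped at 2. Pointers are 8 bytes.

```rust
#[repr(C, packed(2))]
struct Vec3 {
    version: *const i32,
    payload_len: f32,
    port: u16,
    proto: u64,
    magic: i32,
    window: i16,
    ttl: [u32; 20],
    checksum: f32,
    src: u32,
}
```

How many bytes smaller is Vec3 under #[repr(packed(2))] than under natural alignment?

natural layout:
  0..8  version  (8B, 8-aligned)
  8..12  payload_len  (4B, 4-aligned)
  12..14  port  (2B, 2-aligned)
  14..16  -- padding (2B)
  16..24  proto  (8B, 8-aligned)
  24..28  magic  (4B, 4-aligned)
  28..30  window  (2B, 2-aligned)
  30..32  -- padding (2B)
  32..112  ttl  (80B, 4-aligned)
  112..116  checksum  (4B, 4-aligned)
  116..120  src  (4B, 4-aligned)
  sizeof = 120, alignof = 8
packed(2) layout:
  0..8  version  (8B, 2-aligned)
  8..12  payload_len  (4B, 2-aligned)
  12..14  port  (2B, 2-aligned)
  14..22  proto  (8B, 2-aligned)
  22..26  magic  (4B, 2-aligned)
  26..28  window  (2B, 2-aligned)
  28..108  ttl  (80B, 2-aligned)
  108..112  checksum  (4B, 2-aligned)
  112..116  src  (4B, 2-aligned)
  sizeof = 116, alignof = 2
120 − 116 = 4

4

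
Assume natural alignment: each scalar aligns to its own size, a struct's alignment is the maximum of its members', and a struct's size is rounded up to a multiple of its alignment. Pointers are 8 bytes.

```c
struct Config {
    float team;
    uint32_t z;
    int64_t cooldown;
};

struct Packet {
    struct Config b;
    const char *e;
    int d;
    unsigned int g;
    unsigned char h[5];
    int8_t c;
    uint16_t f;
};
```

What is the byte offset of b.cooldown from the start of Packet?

Config: 0..4  team  (4B, 4-aligned); 4..8  z  (4B, 4-aligned); 8..16  cooldown  (8B, 8-aligned); sizeof = 16, alignof = 8
0..16  b  (16B, 8-aligned)
within Config: cooldown at 8
0 + 8 = 8

8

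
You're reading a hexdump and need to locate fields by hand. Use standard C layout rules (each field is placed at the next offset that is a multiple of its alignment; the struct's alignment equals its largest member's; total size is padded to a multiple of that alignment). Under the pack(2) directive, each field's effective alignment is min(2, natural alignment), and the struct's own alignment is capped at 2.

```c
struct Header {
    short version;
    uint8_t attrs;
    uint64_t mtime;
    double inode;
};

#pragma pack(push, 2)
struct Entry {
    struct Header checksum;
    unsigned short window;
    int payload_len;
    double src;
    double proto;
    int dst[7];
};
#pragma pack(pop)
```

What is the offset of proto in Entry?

38

Header: @0: version [2B, align 2] → 2; @2: attrs [1B, align 1] → 3; +5 pad (align 8); @8: mtime [8B, align 8] → 16; @16: inode [8B, align 8] → 24; size 24, align 8
@0: checksum [24B, align 2] → 24
@24: window [2B, align 2] → 26
@26: payload_len [4B, align 2] → 30
@30: src [8B, align 2] → 38
@38: proto [8B, align 2] → 46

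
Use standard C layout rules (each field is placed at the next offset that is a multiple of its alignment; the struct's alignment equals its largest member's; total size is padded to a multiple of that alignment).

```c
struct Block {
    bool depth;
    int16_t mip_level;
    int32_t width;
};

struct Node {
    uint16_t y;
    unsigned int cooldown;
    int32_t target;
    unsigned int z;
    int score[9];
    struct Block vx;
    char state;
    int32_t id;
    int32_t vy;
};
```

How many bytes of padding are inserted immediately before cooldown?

Block: 0..1  depth  (1B, 1-aligned); 1..2  -- padding (1B); 2..4  mip_level  (2B, 2-aligned); 4..8  width  (4B, 4-aligned); sizeof = 8, alignof = 4
0..2  y  (2B, 2-aligned)
2..4  -- padding (2B)
4..8  cooldown  (4B, 4-aligned)

2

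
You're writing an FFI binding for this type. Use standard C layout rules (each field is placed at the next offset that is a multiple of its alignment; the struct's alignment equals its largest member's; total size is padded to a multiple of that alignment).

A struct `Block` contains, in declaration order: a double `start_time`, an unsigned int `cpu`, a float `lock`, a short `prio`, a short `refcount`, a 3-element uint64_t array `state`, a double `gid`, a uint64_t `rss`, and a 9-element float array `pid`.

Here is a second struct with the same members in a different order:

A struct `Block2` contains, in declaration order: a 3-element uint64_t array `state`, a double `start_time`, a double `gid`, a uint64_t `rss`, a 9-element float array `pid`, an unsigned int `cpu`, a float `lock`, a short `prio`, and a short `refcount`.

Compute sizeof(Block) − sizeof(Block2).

@0: start_time [8B, align 8] → 8
@8: cpu [4B, align 4] → 12
@12: lock [4B, align 4] → 16
@16: prio [2B, align 2] → 18
@18: refcount [2B, align 2] → 20
+4 pad (align 8)
@24: state [24B, align 8] → 48
@48: gid [8B, align 8] → 56
@56: rss [8B, align 8] → 64
@64: pid [36B, align 4] → 100
+4 tail pad (align 8)
size 104, align 8
— Block2 —
@0: state [24B, align 8] → 24
@24: start_time [8B, align 8] → 32
@32: gid [8B, align 8] → 40
@40: rss [8B, align 8] → 48
@48: pid [36B, align 4] → 84
@84: cpu [4B, align 4] → 88
@88: lock [4B, align 4] → 92
@92: prio [2B, align 2] → 94
@94: refcount [2B, align 2] → 96
size 96, align 8
104 − 96 = 8

8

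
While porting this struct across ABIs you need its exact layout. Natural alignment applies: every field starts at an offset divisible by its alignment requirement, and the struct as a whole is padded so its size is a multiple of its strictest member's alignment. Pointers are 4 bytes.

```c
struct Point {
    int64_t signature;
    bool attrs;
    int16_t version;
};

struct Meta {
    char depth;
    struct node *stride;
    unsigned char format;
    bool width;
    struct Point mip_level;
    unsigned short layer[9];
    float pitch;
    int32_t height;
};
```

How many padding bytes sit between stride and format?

0

Point: signature at 0 (size 8, align 8) → ends 8; attrs at 8 (size 1, align 1) → ends 9; pad 1 to align 2 for version; version at 10 (size 2, align 2) → ends 12; tail pad 4 to reach multiple of 8; total 16 bytes, alignment 8
depth at 0 (size 1, align 1) → ends 1
pad 3 to align 4 for stride
stride at 4 (size 4, align 4) → ends 8
format at 8 (size 1, align 1) → ends 9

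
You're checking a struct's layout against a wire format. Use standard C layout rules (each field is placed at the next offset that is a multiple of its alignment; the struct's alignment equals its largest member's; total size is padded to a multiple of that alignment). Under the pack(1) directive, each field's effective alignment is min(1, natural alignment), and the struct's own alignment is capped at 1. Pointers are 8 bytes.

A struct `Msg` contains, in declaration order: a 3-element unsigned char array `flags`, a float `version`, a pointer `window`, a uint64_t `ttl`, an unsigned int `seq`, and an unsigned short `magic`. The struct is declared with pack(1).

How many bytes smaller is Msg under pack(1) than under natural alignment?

natural layout:
  flags at 0 (size 3, align 1) → ends 3
  pad 1 to align 4 for version
  version at 4 (size 4, align 4) → ends 8
  window at 8 (size 8, align 8) → ends 16
  ttl at 16 (size 8, align 8) → ends 24
  seq at 24 (size 4, align 4) → ends 28
  magic at 28 (size 2, align 2) → ends 30
  tail pad 2 to reach multiple of 8
  total 32 bytes, alignment 8
packed(1) layout:
  flags at 0 (size 3, align 1) → ends 3
  version at 3 (size 4, align 1) → ends 7
  window at 7 (size 8, align 1) → ends 15
  ttl at 15 (size 8, align 1) → ends 23
  seq at 23 (size 4, align 1) → ends 27
  magic at 27 (size 2, align 1) → ends 29
  total 29 bytes, alignment 1
32 − 29 = 3

3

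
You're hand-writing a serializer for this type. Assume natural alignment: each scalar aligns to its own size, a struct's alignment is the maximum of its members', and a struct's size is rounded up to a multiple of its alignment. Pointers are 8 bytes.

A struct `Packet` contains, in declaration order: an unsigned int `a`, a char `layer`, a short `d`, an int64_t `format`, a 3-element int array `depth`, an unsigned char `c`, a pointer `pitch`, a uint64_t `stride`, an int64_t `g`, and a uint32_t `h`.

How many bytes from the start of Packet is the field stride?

40

@0: a [4B, align 4] → 4
@4: layer [1B, align 1] → 5
+1 pad (align 2)
@6: d [2B, align 2] → 8
@8: format [8B, align 8] → 16
@16: depth [12B, align 4] → 28
@28: c [1B, align 1] → 29
+3 pad (align 8)
@32: pitch [8B, align 8] → 40
@40: stride [8B, align 8] → 48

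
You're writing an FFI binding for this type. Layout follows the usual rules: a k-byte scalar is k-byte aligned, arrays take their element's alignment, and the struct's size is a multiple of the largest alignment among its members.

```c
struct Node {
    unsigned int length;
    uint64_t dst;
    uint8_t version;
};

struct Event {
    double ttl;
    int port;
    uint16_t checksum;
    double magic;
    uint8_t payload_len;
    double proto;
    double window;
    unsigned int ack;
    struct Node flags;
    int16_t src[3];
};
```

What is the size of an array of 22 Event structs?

Node: @0: length [4B, align 4] → 4; +4 pad (align 8); @8: dst [8B, align 8] → 16; @16: version [1B, align 1] → 17; +7 tail pad (align 8); size 24, align 8
@0: ttl [8B, align 8] → 8
@8: port [4B, align 4] → 12
@12: checksum [2B, align 2] → 14
+2 pad (align 8)
@16: magic [8B, align 8] → 24
@24: payload_len [1B, align 1] → 25
+7 pad (align 8)
@32: proto [8B, align 8] → 40
@40: window [8B, align 8] → 48
@48: ack [4B, align 4] → 52
+4 pad (align 8)
@56: flags [24B, align 8] → 80
@80: src [6B, align 2] → 86
+2 tail pad (align 8)
size 88, align 8
array of 22: 22 × 88 = 1936

1936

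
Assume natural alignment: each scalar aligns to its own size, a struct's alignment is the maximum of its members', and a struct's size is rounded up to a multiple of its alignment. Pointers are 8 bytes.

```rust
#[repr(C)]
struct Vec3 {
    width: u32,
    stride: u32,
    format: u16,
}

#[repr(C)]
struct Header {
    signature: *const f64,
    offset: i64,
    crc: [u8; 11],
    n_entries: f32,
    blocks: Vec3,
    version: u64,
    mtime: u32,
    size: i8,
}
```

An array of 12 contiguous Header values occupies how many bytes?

Vec3: width at 0 (size 4, align 4) → ends 4; stride at 4 (size 4, align 4) → ends 8; format at 8 (size 2, align 2) → ends 10; tail pad 2 to reach multiple of 4; total 12 bytes, alignment 4
signature at 0 (size 8, align 8) → ends 8
offset at 8 (size 8, align 8) → ends 16
crc at 16 (size 11, align 1) → ends 27
pad 1 to align 4 for n_entries
n_entries at 28 (size 4, align 4) → ends 32
blocks at 32 (size 12, align 4) → ends 44
pad 4 to align 8 for version
version at 48 (size 8, align 8) → ends 56
mtime at 56 (size 4, align 4) → ends 60
size at 60 (size 1, align 1) → ends 61
tail pad 3 to reach multiple of 8
total 64 bytes, alignment 8
array of 12: 12 × 64 = 768

768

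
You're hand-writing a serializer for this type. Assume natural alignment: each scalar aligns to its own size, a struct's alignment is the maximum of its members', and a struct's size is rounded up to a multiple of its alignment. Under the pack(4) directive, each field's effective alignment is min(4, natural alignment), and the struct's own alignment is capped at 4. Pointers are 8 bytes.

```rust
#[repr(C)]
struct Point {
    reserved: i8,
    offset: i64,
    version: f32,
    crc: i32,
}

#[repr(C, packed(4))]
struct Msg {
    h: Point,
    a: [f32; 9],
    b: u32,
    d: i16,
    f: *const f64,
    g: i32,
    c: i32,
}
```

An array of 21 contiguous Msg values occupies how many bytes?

1764

Point: reserved at 0 (size 1, align 1) → ends 1; pad 7 to align 8 for offset; offset at 8 (size 8, align 8) → ends 16; version at 16 (size 4, align 4) → ends 20; crc at 20 (size 4, align 4) → ends 24; total 24 bytes, alignment 8
h at 0 (size 24, align 4) → ends 24
a at 24 (size 36, align 4) → ends 60
b at 60 (size 4, align 4) → ends 64
d at 64 (size 2, align 2) → ends 66
pad 2 to align 4 for f
f at 68 (size 8, align 4) → ends 76
g at 76 (size 4, align 4) → ends 80
c at 80 (size 4, align 4) → ends 84
total 84 bytes, alignment 4
array of 21: 21 × 84 = 1764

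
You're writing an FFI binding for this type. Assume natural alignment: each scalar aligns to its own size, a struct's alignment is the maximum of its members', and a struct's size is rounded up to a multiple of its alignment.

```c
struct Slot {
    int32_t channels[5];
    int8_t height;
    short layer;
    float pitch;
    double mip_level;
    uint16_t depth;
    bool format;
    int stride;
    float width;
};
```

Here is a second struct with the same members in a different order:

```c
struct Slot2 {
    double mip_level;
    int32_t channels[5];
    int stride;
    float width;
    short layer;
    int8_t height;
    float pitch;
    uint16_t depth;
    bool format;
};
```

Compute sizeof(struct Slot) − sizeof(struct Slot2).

@0: channels [20B, align 4] → 20
@20: height [1B, align 1] → 21
+1 pad (align 2)
@22: layer [2B, align 2] → 24
@24: pitch [4B, align 4] → 28
+4 pad (align 8)
@32: mip_level [8B, align 8] → 40
@40: depth [2B, align 2] → 42
@42: format [1B, align 1] → 43
+1 pad (align 4)
@44: stride [4B, align 4] → 48
@48: width [4B, align 4] → 52
+4 tail pad (align 8)
size 56, align 8
— Slot2 —
@0: mip_level [8B, align 8] → 8
@8: channels [20B, align 4] → 28
@28: stride [4B, align 4] → 32
@32: width [4B, align 4] → 36
@36: layer [2B, align 2] → 38
@38: height [1B, align 1] → 39
+1 pad (align 4)
@40: pitch [4B, align 4] → 44
@44: depth [2B, align 2] → 46
@46: format [1B, align 1] → 47
+1 tail pad (align 8)
size 48, align 8
56 − 48 = 8

8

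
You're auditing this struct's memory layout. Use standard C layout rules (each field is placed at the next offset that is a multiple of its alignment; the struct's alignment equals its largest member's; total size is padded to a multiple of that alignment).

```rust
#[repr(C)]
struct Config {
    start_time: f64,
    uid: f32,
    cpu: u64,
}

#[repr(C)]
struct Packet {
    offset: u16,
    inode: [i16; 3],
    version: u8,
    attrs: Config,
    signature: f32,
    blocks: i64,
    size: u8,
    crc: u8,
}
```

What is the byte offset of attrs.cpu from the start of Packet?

Config: @0: start_time [8B, align 8] → 8; @8: uid [4B, align 4] → 12; +4 pad (align 8); @16: cpu [8B, align 8] → 24; size 24, align 8
@0: offset [2B, align 2] → 2
@2: inode [6B, align 2] → 8
@8: version [1B, align 1] → 9
+7 pad (align 8)
@16: attrs [24B, align 8] → 40
within Config: cpu at 16
16 + 16 = 32

32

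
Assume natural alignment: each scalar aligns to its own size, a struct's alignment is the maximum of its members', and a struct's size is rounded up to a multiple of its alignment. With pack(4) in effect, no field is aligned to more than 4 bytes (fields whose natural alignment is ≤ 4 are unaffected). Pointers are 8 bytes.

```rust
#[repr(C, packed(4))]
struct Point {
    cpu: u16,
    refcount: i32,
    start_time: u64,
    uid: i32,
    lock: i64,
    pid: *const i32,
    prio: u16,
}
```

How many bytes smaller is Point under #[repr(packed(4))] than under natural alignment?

natural layout:
  cpu at 0 (size 2, align 2) → ends 2
  pad 2 to align 4 for refcount
  refcount at 4 (size 4, align 4) → ends 8
  start_time at 8 (size 8, align 8) → ends 16
  uid at 16 (size 4, align 4) → ends 20
  pad 4 to align 8 for lock
  lock at 24 (size 8, align 8) → ends 32
  pid at 32 (size 8, align 8) → ends 40
  prio at 40 (size 2, align 2) → ends 42
  tail pad 6 to reach multiple of 8
  total 48 bytes, alignment 8
packed(4) layout:
  cpu at 0 (size 2, align 2) → ends 2
  pad 2 to align 4 for refcount
  refcount at 4 (size 4, align 4) → ends 8
  start_time at 8 (size 8, align 4) → ends 16
  uid at 16 (size 4, align 4) → ends 20
  lock at 20 (size 8, align 4) → ends 28
  pid at 28 (size 8, align 4) → ends 36
  prio at 36 (size 2, align 2) → ends 38
  tail pad 2 to reach multiple of 4
  total 40 bytes, alignment 4
48 − 40 = 8

8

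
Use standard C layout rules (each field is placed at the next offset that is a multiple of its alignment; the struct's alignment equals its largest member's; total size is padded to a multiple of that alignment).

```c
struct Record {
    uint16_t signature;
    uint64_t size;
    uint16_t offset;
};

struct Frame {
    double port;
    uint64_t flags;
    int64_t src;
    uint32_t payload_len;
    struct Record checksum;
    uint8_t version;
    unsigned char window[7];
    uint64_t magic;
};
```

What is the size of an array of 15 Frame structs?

1080

Record: @0: signature [2B, align 2] → 2; +6 pad (align 8); @8: size [8B, align 8] → 16; @16: offset [2B, align 2] → 18; +6 tail pad (align 8); size 24, align 8
@0: port [8B, align 8] → 8
@8: flags [8B, align 8] → 16
@16: src [8B, align 8] → 24
@24: payload_len [4B, align 4] → 28
+4 pad (align 8)
@32: checksum [24B, align 8] → 56
@56: version [1B, align 1] → 57
@57: window [7B, align 1] → 64
@64: magic [8B, align 8] → 72
size 72, align 8
array of 15: 15 × 72 = 1080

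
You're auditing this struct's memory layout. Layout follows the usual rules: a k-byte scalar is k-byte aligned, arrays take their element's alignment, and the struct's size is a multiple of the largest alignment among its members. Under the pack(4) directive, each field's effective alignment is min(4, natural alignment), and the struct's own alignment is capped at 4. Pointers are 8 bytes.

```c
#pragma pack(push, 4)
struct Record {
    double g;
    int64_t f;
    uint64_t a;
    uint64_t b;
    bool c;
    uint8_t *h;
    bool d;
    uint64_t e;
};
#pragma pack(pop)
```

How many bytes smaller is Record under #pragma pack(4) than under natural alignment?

8

natural layout:
  g at 0 (size 8, align 8) → ends 8
  f at 8 (size 8, align 8) → ends 16
  a at 16 (size 8, align 8) → ends 24
  b at 24 (size 8, align 8) → ends 32
  c at 32 (size 1, align 1) → ends 33
  pad 7 to align 8 for h
  h at 40 (size 8, align 8) → ends 48
  d at 48 (size 1, align 1) → ends 49
  pad 7 to align 8 for e
  e at 56 (size 8, align 8) → ends 64
  total 64 bytes, alignment 8
packed(4) layout:
  g at 0 (size 8, align 4) → ends 8
  f at 8 (size 8, align 4) → ends 16
  a at 16 (size 8, align 4) → ends 24
  b at 24 (size 8, align 4) → ends 32
  c at 32 (size 1, align 1) → ends 33
  pad 3 to align 4 for h
  h at 36 (size 8, align 4) → ends 44
  d at 44 (size 1, align 1) → ends 45
  pad 3 to align 4 for e
  e at 48 (size 8, align 4) → ends 56
  total 56 bytes, alignment 4
64 − 56 = 8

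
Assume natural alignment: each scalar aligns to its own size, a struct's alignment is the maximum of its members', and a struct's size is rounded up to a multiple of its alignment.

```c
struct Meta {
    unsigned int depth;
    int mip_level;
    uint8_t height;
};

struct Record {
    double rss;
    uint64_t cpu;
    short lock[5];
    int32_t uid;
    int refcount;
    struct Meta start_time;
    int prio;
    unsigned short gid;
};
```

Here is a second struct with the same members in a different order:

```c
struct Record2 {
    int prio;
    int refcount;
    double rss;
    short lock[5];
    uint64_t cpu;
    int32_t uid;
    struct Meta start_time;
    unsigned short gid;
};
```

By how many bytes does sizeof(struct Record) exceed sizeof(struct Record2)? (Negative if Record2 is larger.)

Meta: @0: depth [4B, align 4] → 4; @4: mip_level [4B, align 4] → 8; @8: height [1B, align 1] → 9; +3 tail pad (align 4); size 12, align 4
@0: rss [8B, align 8] → 8
@8: cpu [8B, align 8] → 16
@16: lock [10B, align 2] → 26
+2 pad (align 4)
@28: uid [4B, align 4] → 32
@32: refcount [4B, align 4] → 36
@36: start_time [12B, align 4] → 48
@48: prio [4B, align 4] → 52
@52: gid [2B, align 2] → 54
+2 tail pad (align 8)
size 56, align 8
— Record2 —
@0: prio [4B, align 4] → 4
@4: refcount [4B, align 4] → 8
@8: rss [8B, align 8] → 16
@16: lock [10B, align 2] → 26
+6 pad (align 8)
@32: cpu [8B, align 8] → 40
@40: uid [4B, align 4] → 44
@44: start_time [12B, align 4] → 56
@56: gid [2B, align 2] → 58
+6 tail pad (align 8)
size 64, align 8
56 − 64 = -8

-8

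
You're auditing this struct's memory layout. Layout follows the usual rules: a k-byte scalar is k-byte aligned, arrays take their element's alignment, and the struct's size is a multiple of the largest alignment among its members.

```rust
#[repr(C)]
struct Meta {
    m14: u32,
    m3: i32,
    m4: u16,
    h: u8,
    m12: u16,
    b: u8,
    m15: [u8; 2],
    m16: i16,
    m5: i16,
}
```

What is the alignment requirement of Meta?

4

member alignments: m14=4, m3=4, m4=2, h=1, m12=2, b=1, m15=1, m16=2, m5=2
max = 4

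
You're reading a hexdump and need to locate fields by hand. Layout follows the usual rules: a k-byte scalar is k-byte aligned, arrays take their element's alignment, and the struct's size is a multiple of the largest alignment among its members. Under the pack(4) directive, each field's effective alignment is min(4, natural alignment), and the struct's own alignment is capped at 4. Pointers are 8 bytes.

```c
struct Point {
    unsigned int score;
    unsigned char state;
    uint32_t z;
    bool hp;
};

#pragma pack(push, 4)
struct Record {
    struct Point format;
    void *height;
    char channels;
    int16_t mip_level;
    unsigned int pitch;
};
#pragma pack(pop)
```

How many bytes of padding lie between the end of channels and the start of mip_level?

1

Point: 0..4  score  (4B, 4-aligned); 4..5  state  (1B, 1-aligned); 5..8  -- padding (3B); 8..12  z  (4B, 4-aligned); 12..13  hp  (1B, 1-aligned); 13..16  -- tail padding (3B); sizeof = 16, alignof = 4
0..16  format  (16B, 4-aligned)
16..24  height  (8B, 4-aligned)
24..25  channels  (1B, 1-aligned)
25..26  -- padding (1B)
26..28  mip_level  (2B, 2-aligned)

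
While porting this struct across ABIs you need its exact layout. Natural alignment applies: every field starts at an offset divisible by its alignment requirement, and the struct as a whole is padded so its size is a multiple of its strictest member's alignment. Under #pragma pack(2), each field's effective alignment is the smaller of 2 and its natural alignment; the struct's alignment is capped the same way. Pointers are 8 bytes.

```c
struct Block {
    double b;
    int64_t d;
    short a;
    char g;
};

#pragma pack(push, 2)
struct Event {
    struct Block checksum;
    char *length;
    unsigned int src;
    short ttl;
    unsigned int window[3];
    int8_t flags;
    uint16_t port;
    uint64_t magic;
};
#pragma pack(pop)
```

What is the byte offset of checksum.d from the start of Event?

8

Block: 0..8  b  (8B, 8-aligned); 8..16  d  (8B, 8-aligned); 16..18  a  (2B, 2-aligned); 18..19  g  (1B, 1-aligned); 19..24  -- tail padding (5B); sizeof = 24, alignof = 8
0..24  checksum  (24B, 2-aligned)
within Block: d at 8
0 + 8 = 8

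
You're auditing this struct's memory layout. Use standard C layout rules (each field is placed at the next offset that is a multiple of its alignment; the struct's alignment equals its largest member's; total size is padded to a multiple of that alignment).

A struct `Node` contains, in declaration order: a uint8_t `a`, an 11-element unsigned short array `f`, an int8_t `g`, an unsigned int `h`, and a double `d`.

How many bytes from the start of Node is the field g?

@0: a [1B, align 1] → 1
+1 pad (align 2)
@2: f [22B, align 2] → 24
@24: g [1B, align 1] → 25

24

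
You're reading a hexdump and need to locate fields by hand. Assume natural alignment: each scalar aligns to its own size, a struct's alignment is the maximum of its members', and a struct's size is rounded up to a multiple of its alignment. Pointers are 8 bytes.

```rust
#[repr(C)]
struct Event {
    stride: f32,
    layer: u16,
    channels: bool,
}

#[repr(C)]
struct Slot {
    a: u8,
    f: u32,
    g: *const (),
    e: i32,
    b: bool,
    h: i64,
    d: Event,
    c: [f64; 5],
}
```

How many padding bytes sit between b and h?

3

Event: stride at 0 (size 4, align 4) → ends 4; layer at 4 (size 2, align 2) → ends 6; channels at 6 (size 1, align 1) → ends 7; tail pad 1 to reach multiple of 4; total 8 bytes, alignment 4
a at 0 (size 1, align 1) → ends 1
pad 3 to align 4 for f
f at 4 (size 4, align 4) → ends 8
g at 8 (size 8, align 8) → ends 16
e at 16 (size 4, align 4) → ends 20
b at 20 (size 1, align 1) → ends 21
pad 3 to align 8 for h
h at 24 (size 8, align 8) → ends 32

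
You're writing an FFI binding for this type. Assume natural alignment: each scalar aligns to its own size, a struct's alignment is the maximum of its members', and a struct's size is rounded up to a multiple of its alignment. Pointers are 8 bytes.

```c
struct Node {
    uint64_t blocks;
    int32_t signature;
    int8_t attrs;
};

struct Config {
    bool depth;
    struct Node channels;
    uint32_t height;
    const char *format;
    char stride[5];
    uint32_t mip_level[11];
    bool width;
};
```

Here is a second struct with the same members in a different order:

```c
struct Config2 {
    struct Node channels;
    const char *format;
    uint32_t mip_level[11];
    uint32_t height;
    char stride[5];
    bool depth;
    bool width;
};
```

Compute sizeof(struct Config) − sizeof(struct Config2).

Node: blocks at 0 (size 8, align 8) → ends 8; signature at 8 (size 4, align 4) → ends 12; attrs at 12 (size 1, align 1) → ends 13; tail pad 3 to reach multiple of 8; total 16 bytes, alignment 8
depth at 0 (size 1, align 1) → ends 1
pad 7 to align 8 for channels
channels at 8 (size 16, align 8) → ends 24
height at 24 (size 4, align 4) → ends 28
pad 4 to align 8 for format
format at 32 (size 8, align 8) → ends 40
stride at 40 (size 5, align 1) → ends 45
pad 3 to align 4 for mip_level
mip_level at 48 (size 44, align 4) → ends 92
width at 92 (size 1, align 1) → ends 93
tail pad 3 to reach multiple of 8
total 96 bytes, alignment 8
— Config2 —
channels at 0 (size 16, align 8) → ends 16
format at 16 (size 8, align 8) → ends 24
mip_level at 24 (size 44, align 4) → ends 68
height at 68 (size 4, align 4) → ends 72
stride at 72 (size 5, align 1) → ends 77
depth at 77 (size 1, align 1) → ends 78
width at 78 (size 1, align 1) → ends 79
tail pad 1 to reach multiple of 8
total 80 bytes, alignment 8
96 − 80 = 16

16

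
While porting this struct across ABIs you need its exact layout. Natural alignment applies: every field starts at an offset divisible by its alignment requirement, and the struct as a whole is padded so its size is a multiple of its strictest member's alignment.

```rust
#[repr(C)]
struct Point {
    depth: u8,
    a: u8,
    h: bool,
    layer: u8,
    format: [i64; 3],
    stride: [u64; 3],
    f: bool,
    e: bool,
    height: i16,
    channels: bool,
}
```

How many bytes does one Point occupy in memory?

64 bytes

@0: depth [1B, align 1] → 1
@1: a [1B, align 1] → 2
@2: h [1B, align 1] → 3
@3: layer [1B, align 1] → 4
+4 pad (align 8)
@8: format [24B, align 8] → 32
@32: stride [24B, align 8] → 56
@56: f [1B, align 1] → 57
@57: e [1B, align 1] → 58
@58: height [2B, align 2] → 60
@60: channels [1B, align 1] → 61
+3 tail pad (align 8)
size 64, align 8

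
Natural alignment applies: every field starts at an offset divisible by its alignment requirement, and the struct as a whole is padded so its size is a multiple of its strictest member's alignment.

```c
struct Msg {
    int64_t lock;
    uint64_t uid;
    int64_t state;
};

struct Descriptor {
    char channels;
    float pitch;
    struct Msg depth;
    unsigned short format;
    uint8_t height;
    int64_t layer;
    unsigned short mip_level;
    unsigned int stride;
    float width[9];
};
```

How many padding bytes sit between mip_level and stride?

2

Msg: @0: lock [8B, align 8] → 8; @8: uid [8B, align 8] → 16; @16: state [8B, align 8] → 24; size 24, align 8
@0: channels [1B, align 1] → 1
+3 pad (align 4)
@4: pitch [4B, align 4] → 8
@8: depth [24B, align 8] → 32
@32: format [2B, align 2] → 34
@34: height [1B, align 1] → 35
+5 pad (align 8)
@40: layer [8B, align 8] → 48
@48: mip_level [2B, align 2] → 50
+2 pad (align 4)
@52: stride [4B, align 4] → 56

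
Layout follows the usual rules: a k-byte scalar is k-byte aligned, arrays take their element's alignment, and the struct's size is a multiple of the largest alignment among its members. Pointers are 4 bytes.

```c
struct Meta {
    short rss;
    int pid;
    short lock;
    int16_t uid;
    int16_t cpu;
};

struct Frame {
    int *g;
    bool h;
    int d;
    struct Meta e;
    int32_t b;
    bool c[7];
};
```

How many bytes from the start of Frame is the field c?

32

Meta: 0..2  rss  (2B, 2-aligned); 2..4  -- padding (2B); 4..8  pid  (4B, 4-aligned); 8..10  lock  (2B, 2-aligned); 10..12  uid  (2B, 2-aligned); 12..14  cpu  (2B, 2-aligned); 14..16  -- tail padding (2B); sizeof = 16, alignof = 4
0..4  g  (4B, 4-aligned)
4..5  h  (1B, 1-aligned)
5..8  -- padding (3B)
8..12  d  (4B, 4-aligned)
12..28  e  (16B, 4-aligned)
28..32  b  (4B, 4-aligned)
32..39  c  (7B, 1-aligned)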